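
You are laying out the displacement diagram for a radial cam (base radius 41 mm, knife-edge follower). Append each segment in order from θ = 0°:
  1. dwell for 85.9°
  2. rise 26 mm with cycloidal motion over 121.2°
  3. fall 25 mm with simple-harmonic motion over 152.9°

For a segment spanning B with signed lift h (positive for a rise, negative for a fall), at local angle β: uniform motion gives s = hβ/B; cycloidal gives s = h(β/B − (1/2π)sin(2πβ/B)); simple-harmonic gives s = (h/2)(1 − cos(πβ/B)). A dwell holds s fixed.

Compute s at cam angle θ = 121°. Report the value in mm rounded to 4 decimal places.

seg 1 [0°–85.9°] dwell: s stays 0.0000
seg 2 [85.9°–207.1°] cycloidal, h=26: θ=121° here. β=35.1, B=121.2. 26·(0.2896 − sin(2π·0.2896)/(2π)) = 3.5191 → s = 3.5191

3.5191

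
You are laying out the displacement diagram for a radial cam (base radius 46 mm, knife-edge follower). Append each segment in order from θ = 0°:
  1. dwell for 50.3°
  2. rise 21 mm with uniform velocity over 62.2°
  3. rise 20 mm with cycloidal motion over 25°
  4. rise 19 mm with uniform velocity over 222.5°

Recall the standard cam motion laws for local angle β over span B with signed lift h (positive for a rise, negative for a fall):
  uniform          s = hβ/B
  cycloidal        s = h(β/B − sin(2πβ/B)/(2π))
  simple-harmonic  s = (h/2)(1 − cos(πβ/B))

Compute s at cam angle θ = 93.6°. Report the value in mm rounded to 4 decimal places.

seg 1 [0°–50.3°] dwell: s stays 0.0000
seg 2 [50.3°–112.5°] uniform, h=21: θ=93.6° here. β=43.3, B=62.2. 21·43.3/62.2 = 14.6190 → s = 14.6190

14.6190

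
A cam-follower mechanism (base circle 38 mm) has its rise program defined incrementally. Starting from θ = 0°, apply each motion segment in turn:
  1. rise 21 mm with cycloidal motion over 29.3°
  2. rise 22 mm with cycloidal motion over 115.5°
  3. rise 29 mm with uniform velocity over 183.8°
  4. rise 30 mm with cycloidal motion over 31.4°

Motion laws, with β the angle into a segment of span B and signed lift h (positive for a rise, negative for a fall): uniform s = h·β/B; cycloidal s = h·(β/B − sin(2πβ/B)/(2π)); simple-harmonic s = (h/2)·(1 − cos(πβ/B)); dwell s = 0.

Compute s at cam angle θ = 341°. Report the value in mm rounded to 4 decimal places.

seg 1 [0°–29.3°] cycloidal, h=21: full span → s += 21 → s = 21.0000
seg 2 [29.3°–144.8°] cycloidal, h=22: full span → s += 22 → s = 43.0000
seg 3 [144.8°–328.6°] uniform, h=29: full span → s += 29 → s = 72.0000
seg 4 [328.6°–360°] cycloidal, h=30: θ=341° here. β=12.4, B=31.4. 30·(0.3949 − sin(2π·0.3949)/(2π)) = 8.9185 → s = 80.9185

80.9185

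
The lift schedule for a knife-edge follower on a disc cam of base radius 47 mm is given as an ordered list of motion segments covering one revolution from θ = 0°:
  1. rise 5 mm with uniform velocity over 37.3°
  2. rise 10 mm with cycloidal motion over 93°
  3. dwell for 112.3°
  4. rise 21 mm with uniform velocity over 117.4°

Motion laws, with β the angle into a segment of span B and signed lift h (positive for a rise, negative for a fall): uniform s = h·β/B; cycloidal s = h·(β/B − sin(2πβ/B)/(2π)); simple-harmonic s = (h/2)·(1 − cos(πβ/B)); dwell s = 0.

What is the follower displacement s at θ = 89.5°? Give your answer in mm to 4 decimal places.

seg 1 [0°–37.3°] uniform, h=5: full span → s += 5 → s = 5.0000
seg 2 [37.3°–130.3°] cycloidal, h=10: θ=89.5° here. β=52.2, B=93. 10·(0.5613 − sin(2π·0.5613)/(2π)) = 6.2108 → s = 11.2108

11.2108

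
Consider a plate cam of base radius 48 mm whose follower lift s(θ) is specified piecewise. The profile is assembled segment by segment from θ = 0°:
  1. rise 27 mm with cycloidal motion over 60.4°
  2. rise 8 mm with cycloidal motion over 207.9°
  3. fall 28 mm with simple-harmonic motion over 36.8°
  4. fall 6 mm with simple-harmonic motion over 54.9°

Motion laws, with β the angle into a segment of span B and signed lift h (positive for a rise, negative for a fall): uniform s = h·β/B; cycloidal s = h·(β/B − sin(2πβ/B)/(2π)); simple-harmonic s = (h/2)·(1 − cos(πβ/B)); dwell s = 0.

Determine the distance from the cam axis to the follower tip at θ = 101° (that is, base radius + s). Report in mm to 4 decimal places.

seg 1 [0°–60.4°] cycloidal, h=27: full span → s += 27 → s = 27.0000
seg 2 [60.4°–268.3°] cycloidal, h=8: θ=101° here. β=40.6, B=207.9. 8·(0.1953 − sin(2π·0.1953)/(2π)) = 0.3635 → s = 27.3635
radial distance = base radius + s = 48 + 27.3635 = 75.3635

75.3635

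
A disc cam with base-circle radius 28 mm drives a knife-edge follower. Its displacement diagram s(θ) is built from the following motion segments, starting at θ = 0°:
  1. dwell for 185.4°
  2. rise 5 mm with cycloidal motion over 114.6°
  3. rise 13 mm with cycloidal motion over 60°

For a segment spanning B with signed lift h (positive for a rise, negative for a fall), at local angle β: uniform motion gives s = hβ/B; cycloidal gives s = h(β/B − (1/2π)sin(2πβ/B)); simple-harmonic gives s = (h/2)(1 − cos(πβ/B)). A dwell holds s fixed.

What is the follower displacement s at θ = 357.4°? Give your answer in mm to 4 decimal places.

seg 1 [0°–185.4°] dwell: s stays 0.0000
seg 2 [185.4°–300°] cycloidal, h=5: full span → s += 5 → s = 5.0000
seg 3 [300°–360°] cycloidal, h=13: θ=357.4° here. β=57.4, B=60. 13·(0.9567 − sin(2π·0.9567)/(2π)) = 12.9931 → s = 17.9931

17.9931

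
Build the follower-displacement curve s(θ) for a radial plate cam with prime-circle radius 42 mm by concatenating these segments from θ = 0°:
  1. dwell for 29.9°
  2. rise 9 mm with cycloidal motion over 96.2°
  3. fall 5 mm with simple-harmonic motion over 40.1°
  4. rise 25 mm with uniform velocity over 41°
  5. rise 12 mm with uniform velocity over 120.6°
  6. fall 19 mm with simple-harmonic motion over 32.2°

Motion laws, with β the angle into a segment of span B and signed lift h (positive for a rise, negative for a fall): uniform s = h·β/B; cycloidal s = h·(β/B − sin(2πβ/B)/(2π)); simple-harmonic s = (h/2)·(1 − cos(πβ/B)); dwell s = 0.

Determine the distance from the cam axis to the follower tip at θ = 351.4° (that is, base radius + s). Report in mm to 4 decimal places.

seg 1 [0°–29.9°] dwell: s stays 0.0000
seg 2 [29.9°–126.1°] cycloidal, h=9: full span → s += 9 → s = 9.0000
seg 3 [126.1°–166.2°] simple-harmonic, h=-5: full span → s += -5 → s = 4.0000
seg 4 [166.2°–207.2°] uniform, h=25: full span → s += 25 → s = 29.0000
seg 5 [207.2°–327.8°] uniform, h=12: full span → s += 12 → s = 41.0000
seg 6 [327.8°–360°] simple-harmonic, h=-19: θ=351.4° here. β=23.6, B=32.2. -19/2·(1 − cos(π·0.7329)) = -15.8476 → s = 25.1524
radial distance = base radius + s = 42 + 25.1524 = 67.1524

67.1524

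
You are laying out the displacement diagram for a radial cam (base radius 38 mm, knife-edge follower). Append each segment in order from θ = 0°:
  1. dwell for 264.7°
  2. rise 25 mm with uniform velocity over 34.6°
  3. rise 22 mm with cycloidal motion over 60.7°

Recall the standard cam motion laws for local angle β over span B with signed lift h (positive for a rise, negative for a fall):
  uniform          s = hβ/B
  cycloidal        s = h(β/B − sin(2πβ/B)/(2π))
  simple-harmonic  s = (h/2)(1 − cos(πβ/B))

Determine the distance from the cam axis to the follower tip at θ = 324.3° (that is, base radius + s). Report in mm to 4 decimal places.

seg 1 [0°–264.7°] dwell: s stays 0.0000
seg 2 [264.7°–299.3°] uniform, h=25: full span → s += 25 → s = 25.0000
seg 3 [299.3°–360°] cycloidal, h=22: θ=324.3° here. β=25, B=60.7. 22·(0.4119 − sin(2π·0.4119)/(2π)) = 7.2195 → s = 32.2195
radial distance = base radius + s = 38 + 32.2195 = 70.2195

70.2195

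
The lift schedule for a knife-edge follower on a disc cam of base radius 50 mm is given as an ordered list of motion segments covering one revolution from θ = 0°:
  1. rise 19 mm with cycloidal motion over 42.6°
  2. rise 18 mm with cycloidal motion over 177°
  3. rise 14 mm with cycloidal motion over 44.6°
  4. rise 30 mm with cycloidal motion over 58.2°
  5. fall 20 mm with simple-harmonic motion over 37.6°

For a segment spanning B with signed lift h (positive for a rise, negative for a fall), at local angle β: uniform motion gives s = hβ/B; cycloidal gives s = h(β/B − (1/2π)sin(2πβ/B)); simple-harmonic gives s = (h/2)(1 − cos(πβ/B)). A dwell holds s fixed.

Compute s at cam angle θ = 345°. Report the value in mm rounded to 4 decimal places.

seg 1 [0°–42.6°] cycloidal, h=19: full span → s += 19 → s = 19.0000
seg 2 [42.6°–219.6°] cycloidal, h=18: full span → s += 18 → s = 37.0000
seg 3 [219.6°–264.2°] cycloidal, h=14: full span → s += 14 → s = 51.0000
seg 4 [264.2°–322.4°] cycloidal, h=30: full span → s += 30 → s = 81.0000
seg 5 [322.4°–360°] simple-harmonic, h=-20: θ=345° here. β=22.6, B=37.6. -20/2·(1 − cos(π·0.6011)) = -13.1219 → s = 67.8781

67.8781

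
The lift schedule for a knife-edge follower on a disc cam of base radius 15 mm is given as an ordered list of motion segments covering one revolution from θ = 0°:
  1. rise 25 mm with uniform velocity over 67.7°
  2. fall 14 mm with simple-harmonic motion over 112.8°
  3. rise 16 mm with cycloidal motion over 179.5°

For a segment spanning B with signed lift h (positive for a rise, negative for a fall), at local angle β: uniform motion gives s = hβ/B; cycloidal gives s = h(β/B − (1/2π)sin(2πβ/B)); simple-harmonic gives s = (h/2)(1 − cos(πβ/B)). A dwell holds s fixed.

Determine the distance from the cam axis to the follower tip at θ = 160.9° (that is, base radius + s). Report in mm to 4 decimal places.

seg 1 [0°–67.7°] uniform, h=25: full span → s += 25 → s = 25.0000
seg 2 [67.7°–180.5°] simple-harmonic, h=-14: θ=160.9° here. β=93.2, B=112.8. -14/2·(1 − cos(π·0.8262)) = -12.9827 → s = 12.0173
radial distance = base radius + s = 15 + 12.0173 = 27.0173

27.0173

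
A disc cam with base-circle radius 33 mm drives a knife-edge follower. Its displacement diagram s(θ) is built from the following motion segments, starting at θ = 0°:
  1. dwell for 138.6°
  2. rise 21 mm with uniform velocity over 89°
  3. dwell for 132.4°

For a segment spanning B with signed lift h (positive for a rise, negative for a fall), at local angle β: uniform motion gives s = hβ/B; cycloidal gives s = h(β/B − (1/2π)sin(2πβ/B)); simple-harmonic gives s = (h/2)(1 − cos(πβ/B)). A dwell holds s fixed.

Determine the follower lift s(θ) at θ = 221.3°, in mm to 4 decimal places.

seg 1 [0°–138.6°] dwell: s stays 0.0000
seg 2 [138.6°–227.6°] uniform, h=21: θ=221.3° here. β=82.7, B=89. 21·82.7/89 = 19.5135 → s = 19.5135

19.5135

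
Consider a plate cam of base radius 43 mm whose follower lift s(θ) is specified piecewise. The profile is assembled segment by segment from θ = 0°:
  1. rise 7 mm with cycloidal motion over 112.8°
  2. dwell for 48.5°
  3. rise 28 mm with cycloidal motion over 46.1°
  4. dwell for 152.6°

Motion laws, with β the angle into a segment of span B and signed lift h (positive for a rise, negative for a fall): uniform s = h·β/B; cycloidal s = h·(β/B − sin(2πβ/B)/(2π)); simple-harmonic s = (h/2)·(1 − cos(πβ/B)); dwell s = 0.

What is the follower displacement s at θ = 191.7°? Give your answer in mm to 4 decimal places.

seg 1 [0°–112.8°] cycloidal, h=7: full span → s += 7 → s = 7.0000
seg 2 [112.8°–161.3°] dwell: s stays 7.0000
seg 3 [161.3°–207.4°] cycloidal, h=28: θ=191.7° here. β=30.4, B=46.1. 28·(0.6594 − sin(2π·0.6594)/(2π)) = 22.2183 → s = 29.2183

29.2183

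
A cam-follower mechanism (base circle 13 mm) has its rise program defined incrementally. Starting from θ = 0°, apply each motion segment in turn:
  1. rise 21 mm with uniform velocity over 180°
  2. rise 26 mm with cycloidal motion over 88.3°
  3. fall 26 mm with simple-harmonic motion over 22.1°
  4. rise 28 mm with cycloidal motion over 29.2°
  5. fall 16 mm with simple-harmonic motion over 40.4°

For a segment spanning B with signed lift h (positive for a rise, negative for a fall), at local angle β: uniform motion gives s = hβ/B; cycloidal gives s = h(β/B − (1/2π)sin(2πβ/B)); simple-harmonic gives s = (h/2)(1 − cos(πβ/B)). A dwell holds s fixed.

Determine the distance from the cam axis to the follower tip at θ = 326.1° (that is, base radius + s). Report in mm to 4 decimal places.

seg 1 [0°–180°] uniform, h=21: full span → s += 21 → s = 21.0000
seg 2 [180°–268.3°] cycloidal, h=26: full span → s += 26 → s = 47.0000
seg 3 [268.3°–290.4°] simple-harmonic, h=-26: full span → s += -26 → s = 21.0000
seg 4 [290.4°–319.6°] cycloidal, h=28: full span → s += 28 → s = 49.0000
seg 5 [319.6°–360°] simple-harmonic, h=-16: θ=326.1° here. β=6.5, B=40.4. -16/2·(1 − cos(π·0.1609)) = -1.0004 → s = 47.9996
radial distance = base radius + s = 13 + 47.9996 = 60.9996

60.9996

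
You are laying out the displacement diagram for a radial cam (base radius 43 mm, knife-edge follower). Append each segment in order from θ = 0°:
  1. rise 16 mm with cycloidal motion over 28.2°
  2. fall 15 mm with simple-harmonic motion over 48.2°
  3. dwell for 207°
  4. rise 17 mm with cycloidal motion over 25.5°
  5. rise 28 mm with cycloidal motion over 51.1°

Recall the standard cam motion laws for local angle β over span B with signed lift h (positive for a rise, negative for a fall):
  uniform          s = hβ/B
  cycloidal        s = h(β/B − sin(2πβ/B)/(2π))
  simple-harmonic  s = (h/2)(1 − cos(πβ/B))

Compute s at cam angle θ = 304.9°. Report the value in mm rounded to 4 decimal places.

seg 1 [0°–28.2°] cycloidal, h=16: full span → s += 16 → s = 16.0000
seg 2 [28.2°–76.4°] simple-harmonic, h=-15: full span → s += -15 → s = 1.0000
seg 3 [76.4°–283.4°] dwell: s stays 1.0000
seg 4 [283.4°–308.9°] cycloidal, h=17: θ=304.9° here. β=21.5, B=25.5. 17·(0.8431 − sin(2π·0.8431)/(2π)) = 16.5888 → s = 17.5888

17.5888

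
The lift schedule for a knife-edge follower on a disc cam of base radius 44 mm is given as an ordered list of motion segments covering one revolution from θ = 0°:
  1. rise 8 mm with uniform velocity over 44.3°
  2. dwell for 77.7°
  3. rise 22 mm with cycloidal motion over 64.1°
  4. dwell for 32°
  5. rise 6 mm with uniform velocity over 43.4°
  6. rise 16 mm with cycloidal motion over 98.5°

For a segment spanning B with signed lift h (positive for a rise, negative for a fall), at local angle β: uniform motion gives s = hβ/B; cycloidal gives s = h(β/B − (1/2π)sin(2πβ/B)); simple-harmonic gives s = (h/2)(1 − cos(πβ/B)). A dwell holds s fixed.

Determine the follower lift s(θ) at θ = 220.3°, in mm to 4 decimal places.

seg 1 [0°–44.3°] uniform, h=8: full span → s += 8 → s = 8.0000
seg 2 [44.3°–122°] dwell: s stays 8.0000
seg 3 [122°–186.1°] cycloidal, h=22: full span → s += 22 → s = 30.0000
seg 4 [186.1°–218.1°] dwell: s stays 30.0000
seg 5 [218.1°–261.5°] uniform, h=6: θ=220.3° here. β=2.2, B=43.4. 6·2.2/43.4 = 0.3041 → s = 30.3041

30.3041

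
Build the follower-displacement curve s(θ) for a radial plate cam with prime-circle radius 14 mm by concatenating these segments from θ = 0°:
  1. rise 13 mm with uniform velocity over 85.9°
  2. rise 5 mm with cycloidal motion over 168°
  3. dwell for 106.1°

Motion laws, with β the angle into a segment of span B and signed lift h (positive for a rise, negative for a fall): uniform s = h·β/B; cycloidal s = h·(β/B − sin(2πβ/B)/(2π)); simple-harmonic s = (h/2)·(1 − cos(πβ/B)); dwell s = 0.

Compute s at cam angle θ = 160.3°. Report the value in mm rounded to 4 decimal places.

seg 1 [0°–85.9°] uniform, h=13: full span → s += 13 → s = 13.0000
seg 2 [85.9°–253.9°] cycloidal, h=5: θ=160.3° here. β=74.4, B=168. 5·(0.4429 − sin(2π·0.4429)/(2π)) = 1.9347 → s = 14.9347

14.9347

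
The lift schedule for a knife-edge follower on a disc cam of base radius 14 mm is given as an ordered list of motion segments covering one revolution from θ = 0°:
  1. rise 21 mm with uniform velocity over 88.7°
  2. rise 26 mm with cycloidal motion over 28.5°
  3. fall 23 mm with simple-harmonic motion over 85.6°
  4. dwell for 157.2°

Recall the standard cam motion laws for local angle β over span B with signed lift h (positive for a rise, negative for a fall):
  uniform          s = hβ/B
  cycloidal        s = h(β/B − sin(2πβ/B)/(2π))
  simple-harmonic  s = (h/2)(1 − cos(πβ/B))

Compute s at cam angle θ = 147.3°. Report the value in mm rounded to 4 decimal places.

seg 1 [0°–88.7°] uniform, h=21: full span → s += 21 → s = 21.0000
seg 2 [88.7°–117.2°] cycloidal, h=26: full span → s += 26 → s = 47.0000
seg 3 [117.2°–202.8°] simple-harmonic, h=-23: θ=147.3° here. β=30.1, B=85.6. -23/2·(1 − cos(π·0.3516)) = -6.3318 → s = 40.6682

40.6682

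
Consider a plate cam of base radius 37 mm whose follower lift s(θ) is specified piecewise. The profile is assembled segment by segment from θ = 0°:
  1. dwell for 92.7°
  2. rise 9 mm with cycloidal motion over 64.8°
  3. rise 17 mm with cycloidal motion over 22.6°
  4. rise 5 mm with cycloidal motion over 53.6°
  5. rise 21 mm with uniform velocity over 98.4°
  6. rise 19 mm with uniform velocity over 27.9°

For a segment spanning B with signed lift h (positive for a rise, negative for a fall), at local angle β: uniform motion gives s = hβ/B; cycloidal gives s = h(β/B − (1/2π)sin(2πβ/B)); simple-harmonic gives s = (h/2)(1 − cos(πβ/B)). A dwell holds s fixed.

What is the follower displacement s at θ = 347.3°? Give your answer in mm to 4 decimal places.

seg 1 [0°–92.7°] dwell: s stays 0.0000
seg 2 [92.7°–157.5°] cycloidal, h=9: full span → s += 9 → s = 9.0000
seg 3 [157.5°–180.1°] cycloidal, h=17: full span → s += 17 → s = 26.0000
seg 4 [180.1°–233.7°] cycloidal, h=5: full span → s += 5 → s = 31.0000
seg 5 [233.7°–332.1°] uniform, h=21: full span → s += 21 → s = 52.0000
seg 6 [332.1°–360°] uniform, h=19: θ=347.3° here. β=15.2, B=27.9. 19·15.2/27.9 = 10.3513 → s = 62.3513

62.3513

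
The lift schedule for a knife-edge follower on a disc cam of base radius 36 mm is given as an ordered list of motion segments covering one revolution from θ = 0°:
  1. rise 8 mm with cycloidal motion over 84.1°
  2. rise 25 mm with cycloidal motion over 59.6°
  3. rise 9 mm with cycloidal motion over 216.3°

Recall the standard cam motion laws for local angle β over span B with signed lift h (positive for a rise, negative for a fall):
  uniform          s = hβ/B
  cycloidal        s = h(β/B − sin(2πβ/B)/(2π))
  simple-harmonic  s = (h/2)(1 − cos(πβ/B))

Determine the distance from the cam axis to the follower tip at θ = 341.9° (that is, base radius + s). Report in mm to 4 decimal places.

seg 1 [0°–84.1°] cycloidal, h=8: full span → s += 8 → s = 8.0000
seg 2 [84.1°–143.7°] cycloidal, h=25: full span → s += 25 → s = 33.0000
seg 3 [143.7°–360°] cycloidal, h=9: θ=341.9° here. β=198.2, B=216.3. 9·(0.9163 − sin(2π·0.9163)/(2π)) = 8.9658 → s = 41.9658
radial distance = base radius + s = 36 + 41.9658 = 77.9658

77.9658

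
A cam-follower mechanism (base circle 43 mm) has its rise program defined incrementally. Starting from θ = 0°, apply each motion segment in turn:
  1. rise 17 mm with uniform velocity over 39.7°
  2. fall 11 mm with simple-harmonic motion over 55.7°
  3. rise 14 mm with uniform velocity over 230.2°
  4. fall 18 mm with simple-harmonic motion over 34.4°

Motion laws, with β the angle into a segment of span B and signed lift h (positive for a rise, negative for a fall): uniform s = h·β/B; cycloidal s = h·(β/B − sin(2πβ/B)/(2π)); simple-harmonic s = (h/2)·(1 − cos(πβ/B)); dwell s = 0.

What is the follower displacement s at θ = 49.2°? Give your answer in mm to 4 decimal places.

seg 1 [0°–39.7°] uniform, h=17: full span → s += 17 → s = 17.0000
seg 2 [39.7°–95.4°] simple-harmonic, h=-11: θ=49.2° here. β=9.5, B=55.7. -11/2·(1 − cos(π·0.1706)) = -0.7708 → s = 16.2292

16.2292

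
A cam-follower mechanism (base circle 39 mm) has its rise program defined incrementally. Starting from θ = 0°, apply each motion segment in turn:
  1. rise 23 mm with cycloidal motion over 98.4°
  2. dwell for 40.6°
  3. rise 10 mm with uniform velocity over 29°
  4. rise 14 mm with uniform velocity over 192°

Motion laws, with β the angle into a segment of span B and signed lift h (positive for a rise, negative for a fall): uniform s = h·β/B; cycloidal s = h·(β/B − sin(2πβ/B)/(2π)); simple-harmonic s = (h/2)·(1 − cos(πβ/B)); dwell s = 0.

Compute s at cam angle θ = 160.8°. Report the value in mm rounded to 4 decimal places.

seg 1 [0°–98.4°] cycloidal, h=23: full span → s += 23 → s = 23.0000
seg 2 [98.4°–139°] dwell: s stays 23.0000
seg 3 [139°–168°] uniform, h=10: θ=160.8° here. β=21.8, B=29. 10·21.8/29 = 7.5172 → s = 30.5172

30.5172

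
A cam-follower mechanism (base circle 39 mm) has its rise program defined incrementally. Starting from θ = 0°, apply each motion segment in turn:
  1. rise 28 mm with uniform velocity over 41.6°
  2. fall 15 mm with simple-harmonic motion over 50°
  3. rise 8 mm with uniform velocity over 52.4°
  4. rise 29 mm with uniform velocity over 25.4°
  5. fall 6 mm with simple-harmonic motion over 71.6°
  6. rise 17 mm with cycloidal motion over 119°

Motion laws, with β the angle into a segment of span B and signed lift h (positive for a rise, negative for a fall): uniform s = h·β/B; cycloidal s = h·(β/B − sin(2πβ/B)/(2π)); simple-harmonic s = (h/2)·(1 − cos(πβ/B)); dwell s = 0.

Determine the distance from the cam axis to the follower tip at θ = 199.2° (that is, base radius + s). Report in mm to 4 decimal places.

seg 1 [0°–41.6°] uniform, h=28: full span → s += 28 → s = 28.0000
seg 2 [41.6°–91.6°] simple-harmonic, h=-15: full span → s += -15 → s = 13.0000
seg 3 [91.6°–144°] uniform, h=8: full span → s += 8 → s = 21.0000
seg 4 [144°–169.4°] uniform, h=29: full span → s += 29 → s = 50.0000
seg 5 [169.4°–241°] simple-harmonic, h=-6: θ=199.2° here. β=29.8, B=71.6. -6/2·(1 − cos(π·0.4162)) = -2.2193 → s = 47.7807
radial distance = base radius + s = 39 + 47.7807 = 86.7807

86.7807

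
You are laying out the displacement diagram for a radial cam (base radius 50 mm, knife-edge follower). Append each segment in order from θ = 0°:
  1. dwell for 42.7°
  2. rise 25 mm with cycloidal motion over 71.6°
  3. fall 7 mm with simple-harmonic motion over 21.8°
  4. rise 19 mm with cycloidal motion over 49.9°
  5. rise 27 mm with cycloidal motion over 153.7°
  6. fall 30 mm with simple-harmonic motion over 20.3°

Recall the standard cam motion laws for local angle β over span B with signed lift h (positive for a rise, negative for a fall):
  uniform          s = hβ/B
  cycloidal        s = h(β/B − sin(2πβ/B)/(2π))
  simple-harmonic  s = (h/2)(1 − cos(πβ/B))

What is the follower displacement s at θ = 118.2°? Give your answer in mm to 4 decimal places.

seg 1 [0°–42.7°] dwell: s stays 0.0000
seg 2 [42.7°–114.3°] cycloidal, h=25: full span → s += 25 → s = 25.0000
seg 3 [114.3°–136.1°] simple-harmonic, h=-7: θ=118.2° here. β=3.9, B=21.8. -7/2·(1 − cos(π·0.1789)) = -0.5384 → s = 24.4616

24.4616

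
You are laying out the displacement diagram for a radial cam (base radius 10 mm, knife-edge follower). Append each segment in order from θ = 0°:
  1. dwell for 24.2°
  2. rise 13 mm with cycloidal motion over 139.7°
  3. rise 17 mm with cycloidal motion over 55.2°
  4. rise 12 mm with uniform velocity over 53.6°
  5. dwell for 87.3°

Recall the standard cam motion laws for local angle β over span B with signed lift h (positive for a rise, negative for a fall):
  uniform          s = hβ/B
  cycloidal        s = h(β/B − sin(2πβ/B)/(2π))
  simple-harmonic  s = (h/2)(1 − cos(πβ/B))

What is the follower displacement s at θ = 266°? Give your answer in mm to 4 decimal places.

seg 1 [0°–24.2°] dwell: s stays 0.0000
seg 2 [24.2°–163.9°] cycloidal, h=13: full span → s += 13 → s = 13.0000
seg 3 [163.9°–219.1°] cycloidal, h=17: full span → s += 17 → s = 30.0000
seg 4 [219.1°–272.7°] uniform, h=12: θ=266° here. β=46.9, B=53.6. 12·46.9/53.6 = 10.5000 → s = 40.5000

40.5000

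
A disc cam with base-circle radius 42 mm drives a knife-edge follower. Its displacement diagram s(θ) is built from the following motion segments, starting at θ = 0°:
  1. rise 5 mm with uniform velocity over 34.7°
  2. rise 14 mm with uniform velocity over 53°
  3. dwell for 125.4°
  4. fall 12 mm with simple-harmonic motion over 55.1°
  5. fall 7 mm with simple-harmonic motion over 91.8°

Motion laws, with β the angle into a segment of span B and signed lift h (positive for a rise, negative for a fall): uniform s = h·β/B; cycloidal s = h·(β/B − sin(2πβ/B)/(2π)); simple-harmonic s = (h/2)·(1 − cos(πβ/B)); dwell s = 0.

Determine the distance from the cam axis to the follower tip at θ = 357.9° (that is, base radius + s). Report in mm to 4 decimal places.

seg 1 [0°–34.7°] uniform, h=5: full span → s += 5 → s = 5.0000
seg 2 [34.7°–87.7°] uniform, h=14: full span → s += 14 → s = 19.0000
seg 3 [87.7°–213.1°] dwell: s stays 19.0000
seg 4 [213.1°–268.2°] simple-harmonic, h=-12: full span → s += -12 → s = 7.0000
seg 5 [268.2°–360°] simple-harmonic, h=-7: θ=357.9° here. β=89.7, B=91.8. -7/2·(1 − cos(π·0.9771)) = -6.9910 → s = 0.0090
radial distance = base radius + s = 42 + 0.0090 = 42.0090

42.0090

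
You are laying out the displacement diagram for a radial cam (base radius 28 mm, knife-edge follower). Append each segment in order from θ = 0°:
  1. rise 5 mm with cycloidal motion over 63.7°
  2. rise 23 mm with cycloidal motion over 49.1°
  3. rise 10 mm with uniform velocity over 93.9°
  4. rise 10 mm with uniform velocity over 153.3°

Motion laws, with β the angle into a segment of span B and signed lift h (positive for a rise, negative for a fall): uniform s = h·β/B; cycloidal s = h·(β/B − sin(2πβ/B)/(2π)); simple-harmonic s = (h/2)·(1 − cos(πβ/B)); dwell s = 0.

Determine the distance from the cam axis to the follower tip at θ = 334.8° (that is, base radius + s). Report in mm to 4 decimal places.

seg 1 [0°–63.7°] cycloidal, h=5: full span → s += 5 → s = 5.0000
seg 2 [63.7°–112.8°] cycloidal, h=23: full span → s += 23 → s = 28.0000
seg 3 [112.8°–206.7°] uniform, h=10: full span → s += 10 → s = 38.0000
seg 4 [206.7°–360°] uniform, h=10: θ=334.8° here. β=128.1, B=153.3. 10·128.1/153.3 = 8.3562 → s = 46.3562
radial distance = base radius + s = 28 + 46.3562 = 74.3562

74.3562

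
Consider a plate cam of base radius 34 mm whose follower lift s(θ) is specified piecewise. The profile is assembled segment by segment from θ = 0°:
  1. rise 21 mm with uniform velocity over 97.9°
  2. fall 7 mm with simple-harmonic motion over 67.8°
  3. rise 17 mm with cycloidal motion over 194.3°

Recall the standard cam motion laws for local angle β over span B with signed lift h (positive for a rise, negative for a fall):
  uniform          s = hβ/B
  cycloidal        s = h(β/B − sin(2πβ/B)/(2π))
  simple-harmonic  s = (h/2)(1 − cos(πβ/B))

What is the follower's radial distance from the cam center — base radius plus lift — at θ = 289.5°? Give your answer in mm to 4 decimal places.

seg 1 [0°–97.9°] uniform, h=21: full span → s += 21 → s = 21.0000
seg 2 [97.9°–165.7°] simple-harmonic, h=-7: full span → s += -7 → s = 14.0000
seg 3 [165.7°–360°] cycloidal, h=17: θ=289.5° here. β=123.8, B=194.3. 17·(0.6372 − sin(2π·0.6372)/(2π)) = 12.8853 → s = 26.8853
radial distance = base radius + s = 34 + 26.8853 = 60.8853

60.8853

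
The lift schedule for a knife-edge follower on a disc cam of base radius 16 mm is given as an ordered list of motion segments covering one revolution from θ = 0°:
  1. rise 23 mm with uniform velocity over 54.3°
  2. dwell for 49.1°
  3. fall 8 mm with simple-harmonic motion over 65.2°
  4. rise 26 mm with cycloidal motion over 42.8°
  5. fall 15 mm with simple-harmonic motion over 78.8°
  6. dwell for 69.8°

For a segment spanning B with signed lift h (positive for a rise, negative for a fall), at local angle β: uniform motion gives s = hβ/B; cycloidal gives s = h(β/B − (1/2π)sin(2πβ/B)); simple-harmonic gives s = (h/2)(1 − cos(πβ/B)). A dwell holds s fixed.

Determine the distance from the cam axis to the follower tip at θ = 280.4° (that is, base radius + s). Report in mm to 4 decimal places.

seg 1 [0°–54.3°] uniform, h=23: full span → s += 23 → s = 23.0000
seg 2 [54.3°–103.4°] dwell: s stays 23.0000
seg 3 [103.4°–168.6°] simple-harmonic, h=-8: full span → s += -8 → s = 15.0000
seg 4 [168.6°–211.4°] cycloidal, h=26: full span → s += 26 → s = 41.0000
seg 5 [211.4°–290.2°] simple-harmonic, h=-15: θ=280.4° here. β=69, B=78.8. -15/2·(1 − cos(π·0.8756)) = -14.4348 → s = 26.5652
radial distance = base radius + s = 16 + 26.5652 = 42.5652

42.5652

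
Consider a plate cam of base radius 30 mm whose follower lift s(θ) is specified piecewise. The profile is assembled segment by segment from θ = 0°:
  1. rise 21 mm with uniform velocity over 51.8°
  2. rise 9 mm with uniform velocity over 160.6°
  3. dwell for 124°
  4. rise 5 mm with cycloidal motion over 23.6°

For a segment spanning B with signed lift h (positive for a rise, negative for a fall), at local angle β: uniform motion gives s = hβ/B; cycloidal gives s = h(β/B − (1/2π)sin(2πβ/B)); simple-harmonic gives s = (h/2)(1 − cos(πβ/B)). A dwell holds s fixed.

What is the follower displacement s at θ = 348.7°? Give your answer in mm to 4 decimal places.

seg 1 [0°–51.8°] uniform, h=21: full span → s += 21 → s = 21.0000
seg 2 [51.8°–212.4°] uniform, h=9: full span → s += 9 → s = 30.0000
seg 3 [212.4°–336.4°] dwell: s stays 30.0000
seg 4 [336.4°–360°] cycloidal, h=5: θ=348.7° here. β=12.3, B=23.6. 5·(0.5212 − sin(2π·0.5212)/(2π)) = 2.7116 → s = 32.7116

32.7116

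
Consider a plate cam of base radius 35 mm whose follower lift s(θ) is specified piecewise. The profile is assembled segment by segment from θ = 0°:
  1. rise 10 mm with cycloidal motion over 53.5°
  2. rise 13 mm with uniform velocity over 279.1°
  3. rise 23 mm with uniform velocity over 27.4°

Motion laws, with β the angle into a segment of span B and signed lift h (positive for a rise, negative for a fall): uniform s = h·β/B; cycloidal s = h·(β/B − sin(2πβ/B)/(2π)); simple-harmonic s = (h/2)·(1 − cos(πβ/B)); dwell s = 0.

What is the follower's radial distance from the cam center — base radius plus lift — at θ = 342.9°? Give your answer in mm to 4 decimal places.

seg 1 [0°–53.5°] cycloidal, h=10: full span → s += 10 → s = 10.0000
seg 2 [53.5°–332.6°] uniform, h=13: full span → s += 13 → s = 23.0000
seg 3 [332.6°–360°] uniform, h=23: θ=342.9° here. β=10.3, B=27.4. 23·10.3/27.4 = 8.6460 → s = 31.6460
radial distance = base radius + s = 35 + 31.6460 = 66.6460

66.6460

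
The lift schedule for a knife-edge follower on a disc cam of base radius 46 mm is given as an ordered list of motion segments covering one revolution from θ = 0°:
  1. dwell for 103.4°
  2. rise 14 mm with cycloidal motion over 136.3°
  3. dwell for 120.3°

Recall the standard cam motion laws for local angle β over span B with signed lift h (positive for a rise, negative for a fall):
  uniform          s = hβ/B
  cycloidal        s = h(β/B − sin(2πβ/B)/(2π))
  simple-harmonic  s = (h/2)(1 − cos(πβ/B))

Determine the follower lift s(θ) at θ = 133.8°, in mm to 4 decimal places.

seg 1 [0°–103.4°] dwell: s stays 0.0000
seg 2 [103.4°–239.7°] cycloidal, h=14: θ=133.8° here. β=30.4, B=136.3. 14·(0.2230 − sin(2π·0.2230)/(2π)) = 0.9263 → s = 0.9263

0.9263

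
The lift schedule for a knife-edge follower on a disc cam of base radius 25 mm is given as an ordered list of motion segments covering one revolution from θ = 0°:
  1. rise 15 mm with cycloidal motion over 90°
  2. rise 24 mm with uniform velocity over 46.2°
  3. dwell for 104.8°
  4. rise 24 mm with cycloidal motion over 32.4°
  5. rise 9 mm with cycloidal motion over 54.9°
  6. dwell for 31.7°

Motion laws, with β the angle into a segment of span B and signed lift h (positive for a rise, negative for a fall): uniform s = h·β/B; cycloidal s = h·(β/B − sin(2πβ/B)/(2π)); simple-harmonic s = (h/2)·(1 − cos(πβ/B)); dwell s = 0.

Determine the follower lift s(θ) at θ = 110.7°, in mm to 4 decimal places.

seg 1 [0°–90°] cycloidal, h=15: full span → s += 15 → s = 15.0000
seg 2 [90°–136.2°] uniform, h=24: θ=110.7° here. β=20.7, B=46.2. 24·20.7/46.2 = 10.7532 → s = 25.7532

25.7532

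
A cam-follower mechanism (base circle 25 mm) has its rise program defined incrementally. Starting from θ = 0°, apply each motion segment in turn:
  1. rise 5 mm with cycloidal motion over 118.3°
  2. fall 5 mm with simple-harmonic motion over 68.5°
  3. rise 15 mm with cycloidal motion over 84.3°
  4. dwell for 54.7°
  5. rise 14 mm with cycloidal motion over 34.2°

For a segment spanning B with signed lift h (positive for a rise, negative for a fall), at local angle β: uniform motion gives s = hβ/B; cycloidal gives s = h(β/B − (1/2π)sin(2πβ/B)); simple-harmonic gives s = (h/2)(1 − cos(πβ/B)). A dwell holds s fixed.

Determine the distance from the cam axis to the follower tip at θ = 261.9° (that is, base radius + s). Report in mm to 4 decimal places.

seg 1 [0°–118.3°] cycloidal, h=5: full span → s += 5 → s = 5.0000
seg 2 [118.3°–186.8°] simple-harmonic, h=-5: full span → s += -5 → s = 0.0000
seg 3 [186.8°–271.1°] cycloidal, h=15: θ=261.9° here. β=75.1, B=84.3. 15·(0.8909 − sin(2π·0.8909)/(2π)) = 14.8747 → s = 14.8747
radial distance = base radius + s = 25 + 14.8747 = 39.8747

39.8747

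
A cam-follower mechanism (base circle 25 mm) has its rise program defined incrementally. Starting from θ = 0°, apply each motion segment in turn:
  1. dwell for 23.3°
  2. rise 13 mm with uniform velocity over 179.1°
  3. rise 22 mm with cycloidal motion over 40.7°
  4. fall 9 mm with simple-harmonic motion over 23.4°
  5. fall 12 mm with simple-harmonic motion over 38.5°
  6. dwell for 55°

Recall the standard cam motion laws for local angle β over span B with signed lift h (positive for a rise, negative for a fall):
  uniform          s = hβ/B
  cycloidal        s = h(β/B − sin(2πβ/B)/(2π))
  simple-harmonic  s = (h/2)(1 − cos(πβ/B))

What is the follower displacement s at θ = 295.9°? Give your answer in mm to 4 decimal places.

seg 1 [0°–23.3°] dwell: s stays 0.0000
seg 2 [23.3°–202.4°] uniform, h=13: full span → s += 13 → s = 13.0000
seg 3 [202.4°–243.1°] cycloidal, h=22: full span → s += 22 → s = 35.0000
seg 4 [243.1°–266.5°] simple-harmonic, h=-9: full span → s += -9 → s = 26.0000
seg 5 [266.5°–305°] simple-harmonic, h=-12: θ=295.9° here. β=29.4, B=38.5. -12/2·(1 − cos(π·0.7636)) = -10.4204 → s = 15.5796

15.5796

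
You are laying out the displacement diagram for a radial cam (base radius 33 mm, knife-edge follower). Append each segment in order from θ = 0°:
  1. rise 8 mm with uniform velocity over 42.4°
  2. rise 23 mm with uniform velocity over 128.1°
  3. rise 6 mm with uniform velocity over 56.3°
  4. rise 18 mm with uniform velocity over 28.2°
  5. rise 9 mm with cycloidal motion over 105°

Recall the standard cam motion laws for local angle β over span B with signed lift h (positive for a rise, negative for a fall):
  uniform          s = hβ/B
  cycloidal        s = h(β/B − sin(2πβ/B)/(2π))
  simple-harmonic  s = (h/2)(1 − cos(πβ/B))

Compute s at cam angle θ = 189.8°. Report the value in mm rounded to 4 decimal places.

seg 1 [0°–42.4°] uniform, h=8: full span → s += 8 → s = 8.0000
seg 2 [42.4°–170.5°] uniform, h=23: full span → s += 23 → s = 31.0000
seg 3 [170.5°–226.8°] uniform, h=6: θ=189.8° here. β=19.3, B=56.3. 6·19.3/56.3 = 2.0568 → s = 33.0568

33.0568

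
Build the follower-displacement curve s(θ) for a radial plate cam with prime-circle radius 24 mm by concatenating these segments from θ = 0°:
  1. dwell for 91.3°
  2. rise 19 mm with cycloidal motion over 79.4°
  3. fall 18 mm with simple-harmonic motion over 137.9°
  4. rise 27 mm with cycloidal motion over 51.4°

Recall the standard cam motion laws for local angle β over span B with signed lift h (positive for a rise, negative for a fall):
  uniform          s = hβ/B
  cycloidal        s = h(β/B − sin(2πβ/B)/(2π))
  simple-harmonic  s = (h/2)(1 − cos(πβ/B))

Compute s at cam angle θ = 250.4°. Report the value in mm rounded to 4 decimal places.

seg 1 [0°–91.3°] dwell: s stays 0.0000
seg 2 [91.3°–170.7°] cycloidal, h=19: full span → s += 19 → s = 19.0000
seg 3 [170.7°–308.6°] simple-harmonic, h=-18: θ=250.4° here. β=79.7, B=137.9. -18/2·(1 − cos(π·0.5780)) = -11.1822 → s = 7.8178

7.8178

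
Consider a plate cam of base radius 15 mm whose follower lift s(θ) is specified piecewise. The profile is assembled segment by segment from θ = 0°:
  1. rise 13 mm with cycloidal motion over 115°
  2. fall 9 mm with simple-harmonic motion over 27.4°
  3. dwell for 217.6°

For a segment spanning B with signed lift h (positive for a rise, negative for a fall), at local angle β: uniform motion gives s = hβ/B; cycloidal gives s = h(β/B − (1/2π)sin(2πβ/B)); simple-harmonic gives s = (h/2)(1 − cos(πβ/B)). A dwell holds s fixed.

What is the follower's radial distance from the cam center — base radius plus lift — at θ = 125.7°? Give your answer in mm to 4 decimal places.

seg 1 [0°–115°] cycloidal, h=13: full span → s += 13 → s = 13.0000
seg 2 [115°–142.4°] simple-harmonic, h=-9: θ=125.7° here. β=10.7, B=27.4. -9/2·(1 − cos(π·0.3905)) = -2.9825 → s = 10.0175
radial distance = base radius + s = 15 + 10.0175 = 25.0175

25.0175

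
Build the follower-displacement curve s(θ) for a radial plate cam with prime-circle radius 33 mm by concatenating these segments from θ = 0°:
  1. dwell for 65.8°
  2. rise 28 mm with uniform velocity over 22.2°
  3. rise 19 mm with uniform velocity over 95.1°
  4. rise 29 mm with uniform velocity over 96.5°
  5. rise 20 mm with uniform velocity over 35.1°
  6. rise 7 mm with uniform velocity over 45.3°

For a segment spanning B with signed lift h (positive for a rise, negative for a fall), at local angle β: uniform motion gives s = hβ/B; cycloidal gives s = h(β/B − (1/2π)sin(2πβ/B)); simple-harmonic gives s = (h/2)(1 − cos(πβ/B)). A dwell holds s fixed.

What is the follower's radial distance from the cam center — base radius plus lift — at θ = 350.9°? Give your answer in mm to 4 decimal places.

seg 1 [0°–65.8°] dwell: s stays 0.0000
seg 2 [65.8°–88°] uniform, h=28: full span → s += 28 → s = 28.0000
seg 3 [88°–183.1°] uniform, h=19: full span → s += 19 → s = 47.0000
seg 4 [183.1°–279.6°] uniform, h=29: full span → s += 29 → s = 76.0000
seg 5 [279.6°–314.7°] uniform, h=20: full span → s += 20 → s = 96.0000
seg 6 [314.7°–360°] uniform, h=7: θ=350.9° here. β=36.2, B=45.3. 7·36.2/45.3 = 5.5938 → s = 101.5938
radial distance = base radius + s = 33 + 101.5938 = 134.5938

134.5938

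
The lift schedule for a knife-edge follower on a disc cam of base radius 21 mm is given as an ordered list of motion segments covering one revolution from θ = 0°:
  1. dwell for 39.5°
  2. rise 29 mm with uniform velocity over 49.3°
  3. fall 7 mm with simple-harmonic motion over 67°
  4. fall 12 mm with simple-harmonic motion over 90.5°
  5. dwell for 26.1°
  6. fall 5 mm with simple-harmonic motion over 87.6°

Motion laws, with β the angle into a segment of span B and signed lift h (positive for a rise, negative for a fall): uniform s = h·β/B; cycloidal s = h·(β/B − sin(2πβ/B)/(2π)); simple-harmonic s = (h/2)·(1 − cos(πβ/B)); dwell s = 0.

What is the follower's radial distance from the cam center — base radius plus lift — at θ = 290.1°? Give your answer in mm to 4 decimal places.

seg 1 [0°–39.5°] dwell: s stays 0.0000
seg 2 [39.5°–88.8°] uniform, h=29: full span → s += 29 → s = 29.0000
seg 3 [88.8°–155.8°] simple-harmonic, h=-7: full span → s += -7 → s = 22.0000
seg 4 [155.8°–246.3°] simple-harmonic, h=-12: full span → s += -12 → s = 10.0000
seg 5 [246.3°–272.4°] dwell: s stays 10.0000
seg 6 [272.4°–360°] simple-harmonic, h=-5: θ=290.1° here. β=17.7, B=87.6. -5/2·(1 − cos(π·0.2021)) = -0.4870 → s = 9.5130
radial distance = base radius + s = 21 + 9.5130 = 30.5130

30.5130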